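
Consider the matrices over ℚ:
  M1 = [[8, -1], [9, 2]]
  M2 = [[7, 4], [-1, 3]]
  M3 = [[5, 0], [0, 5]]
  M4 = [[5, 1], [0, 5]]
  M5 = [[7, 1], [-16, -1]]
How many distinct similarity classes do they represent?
Characteristic polynomials: χ_{M1} = (x - 5)^2, χ_{M2} = (x - 5)^2, χ_{M3} = (x - 5)^2, χ_{M4} = (x - 5)^2, χ_{M5} = (x - 3)^2.

{M1, M2, M4}: invariant factors (x - 5)^2.

{M3}: invariant factors x - 5, x - 5.

{M5}: invariant factors (x - 3)^2.

Matrices are similar if and only if their invariant-factor lists agree; the partition into similarity classes is {M1, M2, M4}, {M3}, {M5}.

3 classes: {M1, M2, M4}, {M3}, {M5}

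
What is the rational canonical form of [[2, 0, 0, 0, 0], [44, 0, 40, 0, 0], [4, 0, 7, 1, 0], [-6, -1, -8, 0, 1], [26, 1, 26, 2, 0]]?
R = [[2, 0, 0, 0, 0], [0, 0, 0, 0, 40], [0, 1, 0, 0, -28], [0, 0, 1, 0, -6], [0, 0, 0, 1, 7]]

The invariant factors of A (the non-unit diagonal entries of the Smith normal form of xI - A over ℚ[x]) are x - 2, (x - 5)(x - 2)^2(x + 2), each dividing the next. The characteristic polynomial is their product, (x - 5)(x - 2)^3(x + 2).

The rational canonical form is the block-diagonal matrix of companion matrices C(f_i):
R = [[2, 0, 0, 0, 0], [0, 0, 0, 0, 40], [0, 1, 0, 0, -28], [0, 0, 1, 0, -6], [0, 0, 0, 1, 7]].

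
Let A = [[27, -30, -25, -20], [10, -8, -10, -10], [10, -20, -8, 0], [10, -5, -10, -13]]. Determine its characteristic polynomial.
χ_A(x) = (x - 2)^2(x + 3)^2

xI - A = [[x - 27, 30, 25, 20], [-10, x + 8, 10, 10], [-10, 20, x + 8, 0], [-10, 5, 10, x + 13]].

Expanding det(xI - A) along the first row:
det(xI - A) = + (x - 27)·det([[x + 8, 10, 10], [20, x + 8, 0], [5, 10, x + 13]]) - (30)·det([[-10, 10, 10], [-10, x + 8, 0], [-10, 10, x + 13]]) + (25)·det([[-10, x + 8, 10], [-10, 20, 0], [-10, 5, x + 13]]) - (20)·det([[-10, x + 8, 10], [-10, 20, x + 8], [-10, 5, 10]]).

Evaluating gives χ_A(x) = x^4 + 2x^3 - 11x^2 - 12x + 36 = (x - 2)^2(x + 3)^2.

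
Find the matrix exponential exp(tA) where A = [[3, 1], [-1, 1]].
A has Jordan form J = [[2, 1], [0, 2]] with A = PJP^{-1}, so e^{tA} = P e^{tJ} P^{-1}.

For a Jordan block J_k(λ), e^{tJ_k(λ)} = e^{λt} · (I + tN + t^2 N^2/2! + ... + t^{k-1} N^{k-1}/(k-1)!) where N is the nilpotent superdiagonal part.

Assembling the blocks and conjugating back gives the entries of e^{tA} as shown above.

e^{tA} = [[(t + 1)*e^{2*t}, t*e^{2*t}], [-t*e^{2*t}, (1 - t)*e^{2*t}]]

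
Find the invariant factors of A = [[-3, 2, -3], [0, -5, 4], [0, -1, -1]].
(x + 3)^3

The Jordan structure of A has elementary divisors (x + 3)^3. Arranging the block sizes at each eigenvalue in decreasing order and taking row products gives the invariant factors.

Invariant factors (smallest first, each dividing the next): (x + 3)^3.

Check: the last factor (x + 3)^3 is the minimal polynomial, and the product (x + 3)^3 is the characteristic polynomial.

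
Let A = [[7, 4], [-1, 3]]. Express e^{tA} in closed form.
A has Jordan form J = [[5, 1], [0, 5]] with A = PJP^{-1}, so e^{tA} = P e^{tJ} P^{-1}.

For a Jordan block J_k(λ), e^{tJ_k(λ)} = e^{λt} · (I + tN + t^2 N^2/2! + ... + t^{k-1} N^{k-1}/(k-1)!) where N is the nilpotent superdiagonal part.

Assembling the blocks and conjugating back gives the entries of e^{tA} as shown above.

e^{tA} = [[(2*t + 1)*e^{5*t}, 4*t*e^{5*t}], [-t*e^{5*t}, (1 - 2*t)*e^{5*t}]]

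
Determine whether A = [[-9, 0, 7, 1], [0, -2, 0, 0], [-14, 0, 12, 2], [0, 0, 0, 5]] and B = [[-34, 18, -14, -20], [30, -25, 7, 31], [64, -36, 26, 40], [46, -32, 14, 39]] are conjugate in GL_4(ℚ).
Two matrices over a field are similar if and only if they have the same invariant factors.

Both A and B have characteristic polynomial (x - 5)^2(x + 2)^2 and minimal polynomial (x - 5)^2(x + 2). Computing further, both have invariant factors x + 2, (x - 5)^2(x + 2). Hence A and B are similar.

Yes.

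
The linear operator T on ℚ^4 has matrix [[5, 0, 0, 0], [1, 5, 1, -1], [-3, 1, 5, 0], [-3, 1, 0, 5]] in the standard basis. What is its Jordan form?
J = [[5, 1, 0, 0], [0, 5, 1, 0], [0, 0, 5, 0], [0, 0, 0, 5]]

The characteristic polynomial is det(xI - A) = (x - 5)^4, so the eigenvalues are 5 (algebraic multiplicity 4).

For λ = 5: rank(A - 5I) = 2, rank((A - 5I)^2) = 1, rank((A - 5I)^3) = 0. The eigenspace has dimension 4 - 2 = 2, so there are 2 Jordan blocks; the rank sequence gives block sizes [3, 1].

Assembling the blocks gives the Jordan form J above.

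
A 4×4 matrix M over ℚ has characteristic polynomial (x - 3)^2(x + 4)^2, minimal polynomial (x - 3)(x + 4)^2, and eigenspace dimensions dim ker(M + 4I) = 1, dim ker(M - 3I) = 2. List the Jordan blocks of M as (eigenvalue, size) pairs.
Jordan blocks: (-4, 2), (3, 1), (3, 1)

λ = -4: algebraic multiplicity 2 (exponent in χ_M), largest block size 2 (exponent in m_M), 1 block (geometric multiplicity). This forces block sizes [2].
λ = 3: algebraic multiplicity 2 (exponent in χ_M), largest block size 1 (exponent in m_M), 2 blocks (geometric multiplicity). These force block sizes [1, 1].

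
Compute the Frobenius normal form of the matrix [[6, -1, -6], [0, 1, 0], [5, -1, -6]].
R = [[0, 0, -6], [1, 0, 6], [0, 1, 1]]

The invariant factors of A (the non-unit diagonal entries of the Smith normal form of xI - A over ℚ[x]) are (x - 1)(x^2 - 6), each dividing the next. The characteristic polynomial is their product, (x - 1)(x^2 - 6).

The rational canonical form is the block-diagonal matrix of companion matrices C(f_i):
R = [[0, 0, -6], [1, 0, 6], [0, 1, 1]].

Note the characteristic polynomial does not split into linear factors over ℚ, so A has no Jordan form over ℚ; the rational canonical form exists over any field.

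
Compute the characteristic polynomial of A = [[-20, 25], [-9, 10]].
xI - A = [[x + 20, -25], [9, x - 10]].

Expanding det(xI - A) along the first row:
det(xI - A) = + (x + 20)·det([[x - 10]]) - (-25)·det([[9]]).

Evaluating gives χ_A(x) = x^2 + 10x + 25 = (x + 5)^2.

χ_A(x) = (x + 5)^2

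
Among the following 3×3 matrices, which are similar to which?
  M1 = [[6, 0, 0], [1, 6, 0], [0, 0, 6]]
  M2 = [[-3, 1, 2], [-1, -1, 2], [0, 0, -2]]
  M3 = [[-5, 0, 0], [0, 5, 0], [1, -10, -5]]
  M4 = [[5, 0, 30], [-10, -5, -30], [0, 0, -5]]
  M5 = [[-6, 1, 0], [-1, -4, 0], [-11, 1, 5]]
Characteristic polynomials: χ_{M1} = (x - 6)^3, χ_{M2} = (x + 2)^3, χ_{M3} = (x - 5)(x + 5)^2, χ_{M4} = (x - 5)(x + 5)^2, χ_{M5} = (x - 5)(x + 5)^2.

{M1}: invariant factors x - 6, (x - 6)^2.

{M2}: invariant factors x + 2, (x + 2)^2.

{M3, M5}: invariant factors (x - 5)(x + 5)^2.

{M4}: invariant factors x + 5, (x - 5)(x + 5).

Matrices are similar if and only if their invariant-factor lists agree; the partition into similarity classes is {M1}, {M2}, {M3, M5}, {M4}.

4 classes: {M1}, {M2}, {M3, M5}, {M4}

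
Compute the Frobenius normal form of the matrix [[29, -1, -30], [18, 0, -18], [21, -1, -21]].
R = [[0, 0, 18], [1, 0, -21], [0, 1, 8]]

The invariant factors of A (the non-unit diagonal entries of the Smith normal form of xI - A over ℚ[x]) are (x - 3)^2(x - 2), each dividing the next. The characteristic polynomial is their product, (x - 3)^2(x - 2).

The rational canonical form is the block-diagonal matrix of companion matrices C(f_i):
R = [[0, 0, 18], [1, 0, -21], [0, 1, 8]].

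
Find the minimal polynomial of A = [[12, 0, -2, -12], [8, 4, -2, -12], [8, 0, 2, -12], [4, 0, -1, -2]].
The characteristic polynomial factors as (x - 4)^4. The minimal polynomial is ∏(x - λ)^{k_λ} where k_λ is the size of the largest Jordan block at λ.

For λ = 4: rank(A - 4I) = 1, and the largest Jordan block has size 2 (the smallest k with rank((A - 4I)^k) = rank((A - 4I)^(k+1))).

So m_A(x) = (x - 4)^2.

m_A(x) = (x - 4)^2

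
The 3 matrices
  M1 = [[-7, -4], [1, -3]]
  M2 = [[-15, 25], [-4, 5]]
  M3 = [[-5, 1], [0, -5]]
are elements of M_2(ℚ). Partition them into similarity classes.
Characteristic polynomials: χ_{M1} = (x + 5)^2, χ_{M2} = (x + 5)^2, χ_{M3} = (x + 5)^2.

{M1, M2, M3}: invariant factors (x + 5)^2.

Matrices are similar if and only if their invariant-factor lists agree; the partition into similarity classes is {M1, M2, M3}.

1 class: {M1, M2, M3}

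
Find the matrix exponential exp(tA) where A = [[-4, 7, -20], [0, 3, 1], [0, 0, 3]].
e^{tA} = [[e^{-4*t}, (e^{7*t} - 1)*e^{-4*t}, ((t - 3)*e^{7*t} + 3)*e^{-4*t}], [0, e^{3*t}, t*e^{3*t}], [0, 0, e^{3*t}]]

A has Jordan form J = [[-4, 0, 0], [0, 3, 1], [0, 0, 3]] with A = PJP^{-1}, so e^{tA} = P e^{tJ} P^{-1}.

For a Jordan block J_k(λ), e^{tJ_k(λ)} = e^{λt} · (I + tN + t^2 N^2/2! + ... + t^{k-1} N^{k-1}/(k-1)!) where N is the nilpotent superdiagonal part.

Assembling the blocks and conjugating back gives the entries of e^{tA} as shown above.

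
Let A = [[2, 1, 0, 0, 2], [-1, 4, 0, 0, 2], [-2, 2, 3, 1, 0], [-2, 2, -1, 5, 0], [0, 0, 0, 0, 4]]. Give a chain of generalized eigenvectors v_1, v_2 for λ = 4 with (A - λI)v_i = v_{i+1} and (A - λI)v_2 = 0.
v_1 = [[-2, -2, 0, 1, -1]]^T, v_2 = [[0, 0, 1, 1, 0]]^T

We seek v_1 ∈ ker((A - 4I)^2) \ ker(A - 4I), then set v_{i+1} = (A - 4I) v_i.

One such chain is v_1 = [[-2, -2, 0, 1, -1]]^T, v_2 = [[0, 0, 1, 1, 0]]^T. Check: (A - 4I) v_2 = [[0, 0, 0, 0, 0]]^T = 0.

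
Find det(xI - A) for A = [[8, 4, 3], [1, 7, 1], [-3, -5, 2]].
χ_A(x) = (x - 6)^2(x - 5)

xI - A = [[x - 8, -4, -3], [-1, x - 7, -1], [3, 5, x - 2]].

Expanding det(xI - A) along the first row:
det(xI - A) = + (x - 8)·det([[x - 7, -1], [5, x - 2]]) - (-4)·det([[-1, -1], [3, x - 2]]) + (-3)·det([[-1, x - 7], [3, 5]]).

Evaluating gives χ_A(x) = x^3 - 17x^2 + 96x - 180 = (x - 6)^2(x - 5).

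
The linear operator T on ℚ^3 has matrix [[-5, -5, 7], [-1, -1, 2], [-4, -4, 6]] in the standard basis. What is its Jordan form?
J = [[0, 1, 0], [0, 0, 1], [0, 0, 0]]

The characteristic polynomial is det(xI - A) = x^3, so the eigenvalues are 0 (algebraic multiplicity 3).

For λ = 0: rank(A) = 2, rank(A^2) = 1, rank(A^3) = 0. The eigenspace has dimension 3 - 2 = 1, so there is 1 Jordan block; the rank sequence gives block sizes [3].

Assembling the blocks gives the Jordan form J above.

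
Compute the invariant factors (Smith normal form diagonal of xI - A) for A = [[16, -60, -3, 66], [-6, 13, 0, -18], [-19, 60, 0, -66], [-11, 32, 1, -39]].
(x - 1)(x + 3)^2(x + 5)

The Jordan structure of A has elementary divisors (x + 5), (x + 3)^2, (x - 1). Arranging the block sizes at each eigenvalue in decreasing order and taking row products gives the invariant factors.

Invariant factors (smallest first, each dividing the next): (x - 1)(x + 3)^2(x + 5).

Check: the last factor (x - 1)(x + 3)^2(x + 5) is the minimal polynomial, and the product (x - 1)(x + 3)^2(x + 5) is the characteristic polynomial.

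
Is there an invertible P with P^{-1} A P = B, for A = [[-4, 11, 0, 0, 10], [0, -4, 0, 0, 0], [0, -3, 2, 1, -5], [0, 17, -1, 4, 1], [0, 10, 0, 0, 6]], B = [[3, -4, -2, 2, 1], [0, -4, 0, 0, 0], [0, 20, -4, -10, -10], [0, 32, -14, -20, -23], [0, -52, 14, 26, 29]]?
Both have characteristic polynomial (x - 6)(x - 3)^2(x + 4)^2, but the minimal polynomial of A is (x - 6)(x - 3)^2(x + 4)^2 while the minimal polynomial of B is (x - 6)(x - 3)^2(x + 4). The minimal polynomial is a similarity invariant, so A and B are not similar.

No.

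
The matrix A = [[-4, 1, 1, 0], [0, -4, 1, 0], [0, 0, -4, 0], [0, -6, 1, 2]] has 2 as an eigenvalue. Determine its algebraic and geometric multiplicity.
algebraic multiplicity 1, geometric multiplicity 1

The characteristic polynomial is (x - 2)(x + 4)^3, so the factor x - 2 appears with exponent 1: the algebraic multiplicity is 1.

rank(A - 2I) = 3, so the eigenspace has dimension 4 - 3 = 1: the geometric multiplicity is 1.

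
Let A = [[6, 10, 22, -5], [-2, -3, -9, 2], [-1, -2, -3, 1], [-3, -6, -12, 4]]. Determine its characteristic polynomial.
χ_A(x) = (x - 1)^4

xI - A = [[x - 6, -10, -22, 5], [2, x + 3, 9, -2], [1, 2, x + 3, -1], [3, 6, 12, x - 4]].

Expanding det(xI - A) along the first row:
det(xI - A) = + (x - 6)·det([[x + 3, 9, -2], [2, x + 3, -1], [6, 12, x - 4]]) - (-10)·det([[2, 9, -2], [1, x + 3, -1], [3, 12, x - 4]]) + (-22)·det([[2, x + 3, -2], [1, 2, -1], [3, 6, x - 4]]) - (5)·det([[2, x + 3, 9], [1, 2, x + 3], [3, 6, 12]]).

Evaluating gives χ_A(x) = x^4 - 4x^3 + 6x^2 - 4x + 1 = (x - 1)^4.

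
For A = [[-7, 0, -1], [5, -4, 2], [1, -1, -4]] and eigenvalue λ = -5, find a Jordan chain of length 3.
v_1 = [[0, 0, 1]]^T, v_2 = [[-1, 2, 1]]^T, v_3 = [[1, -1, -2]]^T

We seek v_1 ∈ ker((A + 5I)^3) \ ker((A + 5I)^2), then set v_{i+1} = (A + 5I) v_i.

One such chain is v_1 = [[0, 0, 1]]^T, v_2 = [[-1, 2, 1]]^T, v_3 = [[1, -1, -2]]^T. Check: (A + 5I) v_3 = [[0, 0, 0]]^T = 0.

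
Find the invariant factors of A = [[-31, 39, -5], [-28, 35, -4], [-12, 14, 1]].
The Jordan structure of A has elementary divisors (x - 1)^2, (x - 3). Arranging the block sizes at each eigenvalue in decreasing order and taking row products gives the invariant factors.

Invariant factors (smallest first, each dividing the next): (x - 3)(x - 1)^2.

Check: the last factor (x - 3)(x - 1)^2 is the minimal polynomial, and the product (x - 3)(x - 1)^2 is the characteristic polynomial.

(x - 3)(x - 1)^2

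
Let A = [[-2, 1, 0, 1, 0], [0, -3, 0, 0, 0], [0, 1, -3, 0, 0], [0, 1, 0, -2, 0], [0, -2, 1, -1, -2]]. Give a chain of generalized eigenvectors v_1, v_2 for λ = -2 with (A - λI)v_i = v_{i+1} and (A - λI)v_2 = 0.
v_1 = [[0, 0, 0, 1, 0]]^T, v_2 = [[1, 0, 0, 0, -1]]^T

We seek v_1 ∈ ker((A + 2I)^2) \ ker(A + 2I), then set v_{i+1} = (A + 2I) v_i.

One such chain is v_1 = [[0, 0, 0, 1, 0]]^T, v_2 = [[1, 0, 0, 0, -1]]^T. Check: (A + 2I) v_2 = [[0, 0, 0, 0, 0]]^T = 0.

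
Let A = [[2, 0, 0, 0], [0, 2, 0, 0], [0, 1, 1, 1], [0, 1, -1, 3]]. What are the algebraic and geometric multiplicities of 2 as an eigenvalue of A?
The characteristic polynomial is (x - 2)^4, so the factor x - 2 appears with exponent 4: the algebraic multiplicity is 4.

rank(A - 2I) = 1, so the eigenspace has dimension 4 - 1 = 3: the geometric multiplicity is 3.

Since 3 < 4, A is not diagonalizable.

algebraic multiplicity 4, geometric multiplicity 3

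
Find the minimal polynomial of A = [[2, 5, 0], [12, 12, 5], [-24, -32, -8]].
m_A(x) = (x - 2)^3

The characteristic polynomial factors as (x - 2)^3. The minimal polynomial is ∏(x - λ)^{k_λ} where k_λ is the size of the largest Jordan block at λ.

For λ = 2: rank(A - 2I) = 2, and the largest Jordan block has size 3 (the smallest k with rank((A - 2I)^k) = rank((A - 2I)^(k+1))).

So m_A(x) = (x - 2)^3.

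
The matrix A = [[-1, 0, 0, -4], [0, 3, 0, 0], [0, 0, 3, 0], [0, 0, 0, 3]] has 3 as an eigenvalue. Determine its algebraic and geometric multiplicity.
The characteristic polynomial is (x - 3)^3(x + 1), so the factor x - 3 appears with exponent 3: the algebraic multiplicity is 3.

rank(A - 3I) = 1, so the eigenspace has dimension 4 - 1 = 3: the geometric multiplicity is 3.

algebraic multiplicity 3, geometric multiplicity 3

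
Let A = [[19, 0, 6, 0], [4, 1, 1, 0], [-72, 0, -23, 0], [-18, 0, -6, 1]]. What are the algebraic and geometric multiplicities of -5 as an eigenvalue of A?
The characteristic polynomial is (x - 1)^3(x + 5), so the factor x + 5 appears with exponent 1: the algebraic multiplicity is 1.

rank(A + 5I) = 3, so the eigenspace has dimension 4 - 3 = 1: the geometric multiplicity is 1.

algebraic multiplicity 1, geometric multiplicity 1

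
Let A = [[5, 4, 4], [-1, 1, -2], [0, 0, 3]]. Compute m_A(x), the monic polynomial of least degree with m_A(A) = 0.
m_A(x) = (x - 3)^2

The characteristic polynomial factors as (x - 3)^3. The minimal polynomial is ∏(x - λ)^{k_λ} where k_λ is the size of the largest Jordan block at λ.

For λ = 3: rank(A - 3I) = 1, and the largest Jordan block has size 2 (the smallest k with rank((A - 3I)^k) = rank((A - 3I)^(k+1))).

So m_A(x) = (x - 3)^2.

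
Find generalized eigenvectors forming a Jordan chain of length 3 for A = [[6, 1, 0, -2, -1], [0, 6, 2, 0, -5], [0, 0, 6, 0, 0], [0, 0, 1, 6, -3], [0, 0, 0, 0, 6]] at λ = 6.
v_1 = [[3, 0, 2, 0, 1]]^T, v_2 = [[-1, -1, 0, -1, 0]]^T, v_3 = [[1, 0, 0, 0, 0]]^T

We seek v_1 ∈ ker((A - 6I)^3) \ ker((A - 6I)^2), then set v_{i+1} = (A - 6I) v_i.

One such chain is v_1 = [[3, 0, 2, 0, 1]]^T, v_2 = [[-1, -1, 0, -1, 0]]^T, v_3 = [[1, 0, 0, 0, 0]]^T. Check: (A - 6I) v_3 = [[0, 0, 0, 0, 0]]^T = 0.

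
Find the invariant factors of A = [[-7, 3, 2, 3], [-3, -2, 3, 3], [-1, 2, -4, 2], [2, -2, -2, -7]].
x + 5, (x + 5)^3

The Jordan structure of A has elementary divisors (x + 5)^3, (x + 5). Arranging the block sizes at each eigenvalue in decreasing order and taking row products gives the invariant factors.

Invariant factors (smallest first, each dividing the next): x + 5, (x + 5)^3.

Check: the last factor (x + 5)^3 is the minimal polynomial, and the product (x + 5)^4 is the characteristic polynomial.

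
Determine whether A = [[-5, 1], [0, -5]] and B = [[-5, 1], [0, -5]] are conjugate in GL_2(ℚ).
Yes.

Two matrices over a field are similar if and only if they have the same invariant factors.

Both A and B have characteristic polynomial (x + 5)^2 and minimal polynomial (x + 5)^2. Computing further, both have invariant factors (x + 5)^2. Hence A and B are similar.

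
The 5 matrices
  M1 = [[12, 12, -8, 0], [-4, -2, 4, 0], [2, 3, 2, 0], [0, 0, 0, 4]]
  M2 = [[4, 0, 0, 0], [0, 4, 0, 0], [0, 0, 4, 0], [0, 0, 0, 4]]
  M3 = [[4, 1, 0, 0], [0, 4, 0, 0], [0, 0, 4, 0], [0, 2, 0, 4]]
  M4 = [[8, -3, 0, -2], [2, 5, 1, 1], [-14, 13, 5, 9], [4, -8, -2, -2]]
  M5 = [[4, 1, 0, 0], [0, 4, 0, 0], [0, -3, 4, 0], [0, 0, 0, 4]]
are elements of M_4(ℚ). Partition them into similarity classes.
Characteristic polynomials: χ_{M1} = (x - 4)^4, χ_{M2} = (x - 4)^4, χ_{M3} = (x - 4)^4, χ_{M4} = (x - 4)^4, χ_{M5} = (x - 4)^4.

{M1, M3, M5}: invariant factors x - 4, x - 4, (x - 4)^2.

{M2}: invariant factors x - 4, x - 4, x - 4, x - 4.

{M4}: invariant factors x - 4, (x - 4)^3.

Matrices are similar if and only if their invariant-factor lists agree; the partition into similarity classes is {M1, M3, M5}, {M2}, {M4}.

3 classes: {M1, M3, M5}, {M2}, {M4}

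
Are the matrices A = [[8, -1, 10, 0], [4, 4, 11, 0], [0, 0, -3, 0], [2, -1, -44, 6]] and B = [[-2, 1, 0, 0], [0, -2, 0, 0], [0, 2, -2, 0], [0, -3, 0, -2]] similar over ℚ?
trace(A) = 15 but trace(B) = -8. The trace is a similarity invariant, so A and B are not similar.

No.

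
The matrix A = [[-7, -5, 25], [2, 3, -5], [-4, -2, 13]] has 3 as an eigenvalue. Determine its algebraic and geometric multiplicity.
The characteristic polynomial is (x - 3)^3, so the factor x - 3 appears with exponent 3: the algebraic multiplicity is 3.

rank(A - 3I) = 2, so the eigenspace has dimension 3 - 2 = 1: the geometric multiplicity is 1.

Since 1 < 3, A is not diagonalizable.

algebraic multiplicity 3, geometric multiplicity 1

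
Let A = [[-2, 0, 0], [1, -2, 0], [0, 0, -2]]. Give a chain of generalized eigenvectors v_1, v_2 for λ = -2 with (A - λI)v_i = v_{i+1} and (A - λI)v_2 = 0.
v_1 = [[1, 0, 0]]^T, v_2 = [[0, 1, 0]]^T

We seek v_1 ∈ ker((A + 2I)^2) \ ker(A + 2I), then set v_{i+1} = (A + 2I) v_i.

One such chain is v_1 = [[1, 0, 0]]^T, v_2 = [[0, 1, 0]]^T. Check: (A + 2I) v_2 = [[0, 0, 0]]^T = 0.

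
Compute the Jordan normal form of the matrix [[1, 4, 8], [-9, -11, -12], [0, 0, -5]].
The characteristic polynomial is det(xI - A) = (x + 5)^3, so the eigenvalues are -5 (algebraic multiplicity 3).

For λ = -5: rank(A + 5I) = 1, rank((A + 5I)^2) = 0. The eigenspace has dimension 3 - 1 = 2, so there are 2 Jordan blocks; the rank sequence gives block sizes [2, 1].

Assembling the blocks gives the Jordan form J above.

J = [[-5, 1, 0], [0, -5, 0], [0, 0, -5]]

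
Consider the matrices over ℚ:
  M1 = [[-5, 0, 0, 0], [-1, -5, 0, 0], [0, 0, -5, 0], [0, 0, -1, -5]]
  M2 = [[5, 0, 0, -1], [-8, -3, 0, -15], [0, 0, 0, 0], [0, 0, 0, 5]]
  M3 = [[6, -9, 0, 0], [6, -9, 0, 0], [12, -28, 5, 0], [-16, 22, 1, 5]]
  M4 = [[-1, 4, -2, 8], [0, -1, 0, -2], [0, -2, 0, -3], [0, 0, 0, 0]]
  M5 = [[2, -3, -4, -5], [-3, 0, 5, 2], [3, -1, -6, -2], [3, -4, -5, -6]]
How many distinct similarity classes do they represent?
4 classes: {M1}, {M2, M3}, {M4}, {M5}

Characteristic polynomials: χ_{M1} = (x + 5)^4, χ_{M2} = x(x - 5)^2(x + 3), χ_{M3} = x(x - 5)^2(x + 3), χ_{M4} = x^2(x + 1)^2, χ_{M5} = (x + 1)^2(x + 4)^2.

{M1}: invariant factors (x + 5)^2, (x + 5)^2.

{M2, M3}: invariant factors x(x - 5)^2(x + 3).

{M4}: invariant factors x + 1, x^2(x + 1).

{M5}: invariant factors (x + 1)^2(x + 4)^2.

Matrices are similar if and only if their invariant-factor lists agree; the partition into similarity classes is {M1}, {M2, M3}, {M4}, {M5}.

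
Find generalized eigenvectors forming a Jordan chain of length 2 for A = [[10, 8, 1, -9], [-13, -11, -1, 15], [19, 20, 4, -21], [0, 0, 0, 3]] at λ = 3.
v_1 = [[0, 0, 1, 0]]^T, v_2 = [[1, -1, 1, 0]]^T

We seek v_1 ∈ ker((A - 3I)^2) \ ker(A - 3I), then set v_{i+1} = (A - 3I) v_i.

One such chain is v_1 = [[0, 0, 1, 0]]^T, v_2 = [[1, -1, 1, 0]]^T. Check: (A - 3I) v_2 = [[0, 0, 0, 0]]^T = 0.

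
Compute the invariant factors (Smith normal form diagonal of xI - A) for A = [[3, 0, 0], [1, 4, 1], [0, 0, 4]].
The Jordan structure of A has elementary divisors (x - 3), (x - 4)^2. Arranging the block sizes at each eigenvalue in decreasing order and taking row products gives the invariant factors.

Invariant factors (smallest first, each dividing the next): (x - 4)^2(x - 3).

Check: the last factor (x - 4)^2(x - 3) is the minimal polynomial, and the product (x - 4)^2(x - 3) is the characteristic polynomial.

(x - 4)^2(x - 3)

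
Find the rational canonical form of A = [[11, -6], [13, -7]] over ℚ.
R = [[0, -1], [1, 4]]

The invariant factors of A (the non-unit diagonal entries of the Smith normal form of xI - A over ℚ[x]) are x^2 - 4x + 1, each dividing the next. The characteristic polynomial is their product, x^2 - 4x + 1.

The rational canonical form is the block-diagonal matrix of companion matrices C(f_i):
R = [[0, -1], [1, 4]].

Note the characteristic polynomial does not split into linear factors over ℚ, so A has no Jordan form over ℚ; the rational canonical form exists over any field.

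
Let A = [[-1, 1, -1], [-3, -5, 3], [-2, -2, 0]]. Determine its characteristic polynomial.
χ_A(x) = (x + 2)^3

xI - A = [[x + 1, -1, 1], [3, x + 5, -3], [2, 2, x]].

Expanding det(xI - A) along the first row:
det(xI - A) = + (x + 1)·det([[x + 5, -3], [2, x]]) - (-1)·det([[3, -3], [2, x]]) + (1)·det([[3, x + 5], [2, 2]]).

Evaluating gives χ_A(x) = x^3 + 6x^2 + 12x + 8 = (x + 2)^3.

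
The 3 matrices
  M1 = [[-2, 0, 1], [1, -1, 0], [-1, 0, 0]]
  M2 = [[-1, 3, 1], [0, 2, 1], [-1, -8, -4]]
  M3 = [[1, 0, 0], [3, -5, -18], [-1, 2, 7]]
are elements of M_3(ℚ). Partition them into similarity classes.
Characteristic polynomials: χ_{M1} = (x + 1)^3, χ_{M2} = (x + 1)^3, χ_{M3} = (x - 1)^3.

{M1, M2}: invariant factors (x + 1)^3.

{M3}: invariant factors x - 1, (x - 1)^2.

Matrices are similar if and only if their invariant-factor lists agree; the partition into similarity classes is {M1, M2}, {M3}.

2 classes: {M1, M2}, {M3}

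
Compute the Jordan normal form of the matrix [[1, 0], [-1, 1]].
J = [[1, 1], [0, 1]]

The characteristic polynomial is det(xI - A) = (x - 1)^2, so the eigenvalues are 1 (algebraic multiplicity 2).

For λ = 1: rank(A - I) = 1, rank((A - I)^2) = 0. The eigenspace has dimension 2 - 1 = 1, so there is 1 Jordan block; the rank sequence gives block sizes [2].

Assembling the blocks gives the Jordan form J above.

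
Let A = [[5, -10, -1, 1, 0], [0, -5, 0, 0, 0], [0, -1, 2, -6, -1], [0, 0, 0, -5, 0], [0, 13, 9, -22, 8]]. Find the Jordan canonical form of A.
J = [[-5, 0, 0, 0, 0], [0, -5, 0, 0, 0], [0, 0, 5, 1, 0], [0, 0, 0, 5, 1], [0, 0, 0, 0, 5]]

The characteristic polynomial is det(xI - A) = (x - 5)^3(x + 5)^2, so the eigenvalues are -5 (algebraic multiplicity 2), 5 (algebraic multiplicity 3).

For λ = -5: rank(A + 5I) = 3. The eigenspace has dimension 5 - 3 = 2, so there are 2 Jordan blocks; the rank sequence gives block sizes [1, 1].

For λ = 5: rank(A - 5I) = 4, rank((A - 5I)^2) = 3, rank((A - 5I)^3) = 2. The eigenspace has dimension 5 - 4 = 1, so there is 1 Jordan block; the rank sequence gives block sizes [3].

Assembling the blocks gives the Jordan form J above.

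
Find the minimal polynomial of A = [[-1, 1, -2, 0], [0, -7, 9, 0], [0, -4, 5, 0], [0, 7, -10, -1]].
m_A(x) = (x + 1)^3

The characteristic polynomial factors as (x + 1)^4. The minimal polynomial is ∏(x - λ)^{k_λ} where k_λ is the size of the largest Jordan block at λ.

For λ = -1: rank(A + I) = 2, and the largest Jordan block has size 3 (the smallest k with rank((A + I)^k) = rank((A + I)^(k+1))).

So m_A(x) = (x + 1)^3.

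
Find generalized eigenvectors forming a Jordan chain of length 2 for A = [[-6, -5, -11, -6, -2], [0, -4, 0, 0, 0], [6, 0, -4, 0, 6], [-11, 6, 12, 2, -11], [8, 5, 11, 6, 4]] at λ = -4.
v_1 = [[2, 1, 0, -1, -2]]^T, v_2 = [[1, 0, 0, 0, -1]]^T

We seek v_1 ∈ ker((A + 4I)^2) \ ker(A + 4I), then set v_{i+1} = (A + 4I) v_i.

One such chain is v_1 = [[2, 1, 0, -1, -2]]^T, v_2 = [[1, 0, 0, 0, -1]]^T. Check: (A + 4I) v_2 = [[0, 0, 0, 0, 0]]^T = 0.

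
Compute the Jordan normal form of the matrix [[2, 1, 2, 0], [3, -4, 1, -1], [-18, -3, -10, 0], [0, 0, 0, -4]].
The characteristic polynomial is det(xI - A) = (x + 4)^4, so the eigenvalues are -4 (algebraic multiplicity 4).

For λ = -4: rank(A + 4I) = 2, rank((A + 4I)^2) = 1, rank((A + 4I)^3) = 0. The eigenspace has dimension 4 - 2 = 2, so there are 2 Jordan blocks; the rank sequence gives block sizes [3, 1].

Assembling the blocks gives the Jordan form J above.

J = [[-4, 1, 0, 0], [0, -4, 1, 0], [0, 0, -4, 0], [0, 0, 0, -4]]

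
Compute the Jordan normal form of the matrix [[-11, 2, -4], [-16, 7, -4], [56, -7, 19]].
J = [[5, 1, 0], [0, 5, 0], [0, 0, 5]]

The characteristic polynomial is det(xI - A) = (x - 5)^3, so the eigenvalues are 5 (algebraic multiplicity 3).

For λ = 5: rank(A - 5I) = 1, rank((A - 5I)^2) = 0. The eigenspace has dimension 3 - 1 = 2, so there are 2 Jordan blocks; the rank sequence gives block sizes [2, 1].

Assembling the blocks gives the Jordan form J above.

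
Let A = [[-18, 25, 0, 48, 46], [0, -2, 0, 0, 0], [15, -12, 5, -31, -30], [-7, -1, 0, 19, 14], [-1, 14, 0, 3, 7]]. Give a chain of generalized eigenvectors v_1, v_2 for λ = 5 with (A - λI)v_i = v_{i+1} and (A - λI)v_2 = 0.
We seek v_1 ∈ ker((A - 5I)^2) \ ker(A - 5I), then set v_{i+1} = (A - 5I) v_i.

One such chain is v_1 = [[2, 0, 0, -1, 2]]^T, v_2 = [[-2, 0, 1, 0, -1]]^T. Check: (A - 5I) v_2 = [[0, 0, 0, 0, 0]]^T = 0.

v_1 = [[2, 0, 0, -1, 2]]^T, v_2 = [[-2, 0, 1, 0, -1]]^T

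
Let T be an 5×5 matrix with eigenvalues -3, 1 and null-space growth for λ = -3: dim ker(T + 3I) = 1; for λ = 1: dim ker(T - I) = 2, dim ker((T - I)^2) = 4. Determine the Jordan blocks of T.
λ = -3: successive nullity increments [1] count blocks of size ≥ k; block sizes are [1].
λ = 1: successive nullity increments [2, 2] count blocks of size ≥ k; block sizes are [2, 2].

Jordan blocks: (-3, 1), (1, 2), (1, 2)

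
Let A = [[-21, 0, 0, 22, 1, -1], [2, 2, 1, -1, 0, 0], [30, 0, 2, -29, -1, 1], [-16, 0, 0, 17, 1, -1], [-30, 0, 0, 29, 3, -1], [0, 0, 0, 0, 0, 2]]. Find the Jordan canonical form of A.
The characteristic polynomial is det(xI - A) = (x - 2)^5(x + 5), so the eigenvalues are -5 (algebraic multiplicity 1), 2 (algebraic multiplicity 5).

For λ = -5: algebraic multiplicity 1 gives one 1×1 block.

For λ = 2: rank(A - 2I) = 3, rank((A - 2I)^2) = 1. The eigenspace has dimension 6 - 3 = 3, so there are 3 Jordan blocks; the rank sequence gives block sizes [2, 2, 1].

Assembling the blocks gives the Jordan form J above.

J = [[-5, 0, 0, 0, 0, 0], [0, 2, 1, 0, 0, 0], [0, 0, 2, 0, 0, 0], [0, 0, 0, 2, 1, 0], [0, 0, 0, 0, 2, 0], [0, 0, 0, 0, 0, 2]]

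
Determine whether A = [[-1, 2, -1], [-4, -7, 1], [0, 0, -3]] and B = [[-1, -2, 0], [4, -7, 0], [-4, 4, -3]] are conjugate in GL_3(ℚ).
No.

Both have characteristic polynomial (x + 3)^2(x + 5), but the minimal polynomial of A is (x + 3)^2(x + 5) while the minimal polynomial of B is (x + 3)(x + 5). The minimal polynomial is a similarity invariant, so A and B are not similar.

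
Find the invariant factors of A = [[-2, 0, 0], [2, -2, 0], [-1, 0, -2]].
x + 2, (x + 2)^2

The Jordan structure of A has elementary divisors (x + 2)^2, (x + 2). Arranging the block sizes at each eigenvalue in decreasing order and taking row products gives the invariant factors.

Invariant factors (smallest first, each dividing the next): x + 2, (x + 2)^2.

Check: the last factor (x + 2)^2 is the minimal polynomial, and the product (x + 2)^3 is the characteristic polynomial.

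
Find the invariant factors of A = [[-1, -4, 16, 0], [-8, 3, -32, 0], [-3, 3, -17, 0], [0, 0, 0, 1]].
x + 5, (x - 1)(x + 5)^2

The Jordan structure of A has elementary divisors (x + 5)^2, (x + 5), (x - 1). Arranging the block sizes at each eigenvalue in decreasing order and taking row products gives the invariant factors.

Invariant factors (smallest first, each dividing the next): x + 5, (x - 1)(x + 5)^2.

Check: the last factor (x - 1)(x + 5)^2 is the minimal polynomial, and the product (x - 1)(x + 5)^3 is the characteristic polynomial.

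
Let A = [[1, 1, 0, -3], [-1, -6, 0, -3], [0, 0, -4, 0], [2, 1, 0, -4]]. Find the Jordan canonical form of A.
The characteristic polynomial is det(xI - A) = (x + 1)(x + 4)^3, so the eigenvalues are -4 (algebraic multiplicity 3), -1 (algebraic multiplicity 1).

For λ = -4: rank(A + 4I) = 2, rank((A + 4I)^2) = 1. The eigenspace has dimension 4 - 2 = 2, so there are 2 Jordan blocks; the rank sequence gives block sizes [2, 1].

For λ = -1: algebraic multiplicity 1 gives one 1×1 block.

Assembling the blocks gives the Jordan form J above.

J = [[-4, 1, 0, 0], [0, -4, 0, 0], [0, 0, -4, 0], [0, 0, 0, -1]]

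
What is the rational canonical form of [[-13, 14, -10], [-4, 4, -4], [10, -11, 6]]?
The invariant factors of A (the non-unit diagonal entries of the Smith normal form of xI - A over ℚ[x]) are (x + 1)(x^2 + 2x + 4), each dividing the next. The characteristic polynomial is their product, (x + 1)(x^2 + 2x + 4).

The rational canonical form is the block-diagonal matrix of companion matrices C(f_i):
R = [[0, 0, -4], [1, 0, -6], [0, 1, -3]].

Note the characteristic polynomial does not split into linear factors over ℚ, so A has no Jordan form over ℚ; the rational canonical form exists over any field.

R = [[0, 0, -4], [1, 0, -6], [0, 1, -3]]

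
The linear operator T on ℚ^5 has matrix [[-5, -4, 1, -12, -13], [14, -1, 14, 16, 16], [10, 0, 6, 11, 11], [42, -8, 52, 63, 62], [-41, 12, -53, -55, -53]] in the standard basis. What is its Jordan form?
J = [[-4, 0, 0, 0, 0], [0, -1, 0, 0, 0], [0, 0, 5, 1, 0], [0, 0, 0, 5, 1], [0, 0, 0, 0, 5]]

The characteristic polynomial is det(xI - A) = (x - 5)^3(x + 1)(x + 4), so the eigenvalues are -4 (algebraic multiplicity 1), -1 (algebraic multiplicity 1), 5 (algebraic multiplicity 3).

For λ = -4: algebraic multiplicity 1 gives one 1×1 block.

For λ = -1: algebraic multiplicity 1 gives one 1×1 block.

For λ = 5: rank(A - 5I) = 4, rank((A - 5I)^2) = 3, rank((A - 5I)^3) = 2. The eigenspace has dimension 5 - 4 = 1, so there is 1 Jordan block; the rank sequence gives block sizes [3].

Assembling the blocks gives the Jordan form J above.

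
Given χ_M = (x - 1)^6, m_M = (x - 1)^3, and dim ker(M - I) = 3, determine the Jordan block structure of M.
Jordan blocks: (1, 3), (1, 2), (1, 1)

λ = 1: algebraic multiplicity 6 (exponent in χ_M), largest block size 3 (exponent in m_M), 3 blocks (geometric multiplicity). These force block sizes [3, 2, 1].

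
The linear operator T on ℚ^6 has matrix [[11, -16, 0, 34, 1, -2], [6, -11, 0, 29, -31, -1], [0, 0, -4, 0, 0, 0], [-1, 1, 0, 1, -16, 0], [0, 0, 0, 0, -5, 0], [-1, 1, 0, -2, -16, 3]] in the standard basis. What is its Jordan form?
The characteristic polynomial is det(xI - A) = (x - 3)^3(x + 4)(x + 5)^2, so the eigenvalues are -5 (algebraic multiplicity 2), -4 (algebraic multiplicity 1), 3 (algebraic multiplicity 3).

For λ = -5: rank(A + 5I) = 5, rank((A + 5I)^2) = 4. The eigenspace has dimension 6 - 5 = 1, so there is 1 Jordan block; the rank sequence gives block sizes [2].

For λ = -4: algebraic multiplicity 1 gives one 1×1 block.

For λ = 3: rank(A - 3I) = 5, rank((A - 3I)^2) = 4, rank((A - 3I)^3) = 3. The eigenspace has dimension 6 - 5 = 1, so there is 1 Jordan block; the rank sequence gives block sizes [3].

Assembling the blocks gives the Jordan form J above.

J = [[-5, 1, 0, 0, 0, 0], [0, -5, 0, 0, 0, 0], [0, 0, -4, 0, 0, 0], [0, 0, 0, 3, 1, 0], [0, 0, 0, 0, 3, 1], [0, 0, 0, 0, 0, 3]]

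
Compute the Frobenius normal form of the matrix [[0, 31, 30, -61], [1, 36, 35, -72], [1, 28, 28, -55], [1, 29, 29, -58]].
R = [[0, 0, 0, -25], [1, 0, 0, -30], [0, 1, 0, 1], [0, 0, 1, 6]]

The invariant factors of A (the non-unit diagonal entries of the Smith normal form of xI - A over ℚ[x]) are (x^2 - 3x - 5)^2, each dividing the next. The characteristic polynomial is their product, (x^2 - 3x - 5)^2.

The rational canonical form is the block-diagonal matrix of companion matrices C(f_i):
R = [[0, 0, 0, -25], [1, 0, 0, -30], [0, 1, 0, 1], [0, 0, 1, 6]].

Note the characteristic polynomial does not split into linear factors over ℚ, so A has no Jordan form over ℚ; the rational canonical form exists over any field.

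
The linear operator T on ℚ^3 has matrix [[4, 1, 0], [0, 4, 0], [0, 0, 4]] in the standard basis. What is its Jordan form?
J = [[4, 1, 0], [0, 4, 0], [0, 0, 4]]

The characteristic polynomial is det(xI - A) = (x - 4)^3, so the eigenvalues are 4 (algebraic multiplicity 3).

For λ = 4: rank(A - 4I) = 1, rank((A - 4I)^2) = 0. The eigenspace has dimension 3 - 1 = 2, so there are 2 Jordan blocks; the rank sequence gives block sizes [2, 1].

Assembling the blocks gives the Jordan form J above.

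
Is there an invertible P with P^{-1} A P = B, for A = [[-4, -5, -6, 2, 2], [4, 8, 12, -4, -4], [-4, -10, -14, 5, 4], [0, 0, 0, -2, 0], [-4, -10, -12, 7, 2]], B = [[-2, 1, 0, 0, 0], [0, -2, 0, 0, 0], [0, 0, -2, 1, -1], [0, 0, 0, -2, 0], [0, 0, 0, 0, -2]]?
Two matrices over a field are similar if and only if they have the same invariant factors.

Both A and B have characteristic polynomial (x + 2)^5 and minimal polynomial (x + 2)^2. Computing further, both have invariant factors x + 2, (x + 2)^2, (x + 2)^2. Hence A and B are similar.

Yes.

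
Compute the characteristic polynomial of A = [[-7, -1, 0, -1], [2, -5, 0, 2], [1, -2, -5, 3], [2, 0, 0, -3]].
χ_A(x) = (x + 5)^4

xI - A = [[x + 7, 1, 0, 1], [-2, x + 5, 0, -2], [-1, 2, x + 5, -3], [-2, 0, 0, x + 3]].

Expanding det(xI - A) along the first row:
det(xI - A) = + (x + 7)·det([[x + 5, 0, -2], [2, x + 5, -3], [0, 0, x + 3]]) - (1)·det([[-2, 0, -2], [-1, x + 5, -3], [-2, 0, x + 3]]) + (0)·det([[-2, x + 5, -2], [-1, 2, -3], [-2, 0, x + 3]]) - (1)·det([[-2, x + 5, 0], [-1, 2, x + 5], [-2, 0, 0]]).

Evaluating gives χ_A(x) = x^4 + 20x^3 + 150x^2 + 500x + 625 = (x + 5)^4.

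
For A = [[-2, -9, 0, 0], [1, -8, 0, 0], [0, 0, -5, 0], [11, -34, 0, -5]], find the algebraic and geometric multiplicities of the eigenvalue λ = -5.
algebraic multiplicity 4, geometric multiplicity 2

The characteristic polynomial is (x + 5)^4, so the factor x + 5 appears with exponent 4: the algebraic multiplicity is 4.

rank(A + 5I) = 2, so the eigenspace has dimension 4 - 2 = 2: the geometric multiplicity is 2.

Since 2 < 4, A is not diagonalizable.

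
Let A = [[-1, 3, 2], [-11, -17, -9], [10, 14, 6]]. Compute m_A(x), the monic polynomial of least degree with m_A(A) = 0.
The characteristic polynomial factors as (x + 4)^3. The minimal polynomial is ∏(x - λ)^{k_λ} where k_λ is the size of the largest Jordan block at λ.

For λ = -4: rank(A + 4I) = 2, and the largest Jordan block has size 3 (the smallest k with rank((A + 4I)^k) = rank((A + 4I)^(k+1))).

So m_A(x) = (x + 4)^3.

m_A(x) = (x + 4)^3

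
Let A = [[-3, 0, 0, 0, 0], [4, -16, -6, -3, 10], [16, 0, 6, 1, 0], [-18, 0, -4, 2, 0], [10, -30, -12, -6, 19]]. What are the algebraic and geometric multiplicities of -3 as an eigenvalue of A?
algebraic multiplicity 1, geometric multiplicity 1

The characteristic polynomial is (x - 4)^3(x + 1)(x + 3), so the factor x + 3 appears with exponent 1: the algebraic multiplicity is 1.

rank(A + 3I) = 4, so the eigenspace has dimension 5 - 4 = 1: the geometric multiplicity is 1.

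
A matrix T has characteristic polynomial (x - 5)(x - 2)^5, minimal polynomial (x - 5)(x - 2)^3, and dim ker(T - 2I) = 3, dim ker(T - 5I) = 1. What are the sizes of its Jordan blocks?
Jordan blocks: (2, 3), (2, 1), (2, 1), (5, 1)

λ = 2: algebraic multiplicity 5 (exponent in χ_T), largest block size 3 (exponent in m_T), 3 blocks (geometric multiplicity). These force block sizes [3, 1, 1].
λ = 5: algebraic multiplicity 1 (exponent in χ_T), largest block size 1 (exponent in m_T), 1 block (geometric multiplicity). This forces block sizes [1].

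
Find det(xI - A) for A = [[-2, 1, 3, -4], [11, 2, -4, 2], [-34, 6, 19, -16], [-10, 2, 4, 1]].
χ_A(x) = (x - 5)^4

xI - A = [[x + 2, -1, -3, 4], [-11, x - 2, 4, -2], [34, -6, x - 19, 16], [10, -2, -4, x - 1]].

Expanding det(xI - A) along the first row:
det(xI - A) = + (x + 2)·det([[x - 2, 4, -2], [-6, x - 19, 16], [-2, -4, x - 1]]) - (-1)·det([[-11, 4, -2], [34, x - 19, 16], [10, -4, x - 1]]) + (-3)·det([[-11, x - 2, -2], [34, -6, 16], [10, -2, x - 1]]) - (4)·det([[-11, x - 2, 4], [34, -6, x - 19], [10, -2, -4]]).

Evaluating gives χ_A(x) = x^4 - 20x^3 + 150x^2 - 500x + 625 = (x - 5)^4.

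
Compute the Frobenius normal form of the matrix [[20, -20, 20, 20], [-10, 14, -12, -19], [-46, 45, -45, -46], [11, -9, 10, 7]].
R = [[0, 0, 0, -20], [1, 0, 0, -13], [0, 1, 0, -2], [0, 0, 1, -4]]

The invariant factors of A (the non-unit diagonal entries of the Smith normal form of xI - A over ℚ[x]) are (x + 4)(x^3 + 2x + 5), each dividing the next. The characteristic polynomial is their product, (x + 4)(x^3 + 2x + 5).

The rational canonical form is the block-diagonal matrix of companion matrices C(f_i):
R = [[0, 0, 0, -20], [1, 0, 0, -13], [0, 1, 0, -2], [0, 0, 1, -4]].

Note the characteristic polynomial does not split into linear factors over ℚ, so A has no Jordan form over ℚ; the rational canonical form exists over any field.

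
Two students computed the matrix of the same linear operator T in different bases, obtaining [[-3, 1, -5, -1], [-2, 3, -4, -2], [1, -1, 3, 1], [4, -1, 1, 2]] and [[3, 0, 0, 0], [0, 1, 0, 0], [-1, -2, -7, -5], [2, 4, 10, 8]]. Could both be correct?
Yes.

Two matrices over a field are similar if and only if they have the same invariant factors.

Both A and B have characteristic polynomial (x - 3)^2(x - 1)(x + 2) and minimal polynomial (x - 3)^2(x - 1)(x + 2). Computing further, both have invariant factors (x - 3)^2(x - 1)(x + 2). Hence A and B are similar.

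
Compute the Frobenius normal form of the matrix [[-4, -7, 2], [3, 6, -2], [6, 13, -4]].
The invariant factors of A (the non-unit diagonal entries of the Smith normal form of xI - A over ℚ[x]) are (x + 1)(x^2 + x + 2), each dividing the next. The characteristic polynomial is their product, (x + 1)(x^2 + x + 2).

The rational canonical form is the block-diagonal matrix of companion matrices C(f_i):
R = [[0, 0, -2], [1, 0, -3], [0, 1, -2]].

Note the characteristic polynomial does not split into linear factors over ℚ, so A has no Jordan form over ℚ; the rational canonical form exists over any field.

R = [[0, 0, -2], [1, 0, -3], [0, 1, -2]]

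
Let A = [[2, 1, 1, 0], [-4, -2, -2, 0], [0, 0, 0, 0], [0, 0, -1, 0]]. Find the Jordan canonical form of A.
J = [[0, 1, 0, 0], [0, 0, 0, 0], [0, 0, 0, 1], [0, 0, 0, 0]]

The characteristic polynomial is det(xI - A) = x^4, so the eigenvalues are 0 (algebraic multiplicity 4).

For λ = 0: rank(A) = 2, rank(A^2) = 0. The eigenspace has dimension 4 - 2 = 2, so there are 2 Jordan blocks; the rank sequence gives block sizes [2, 2].

Assembling the blocks gives the Jordan form J above.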